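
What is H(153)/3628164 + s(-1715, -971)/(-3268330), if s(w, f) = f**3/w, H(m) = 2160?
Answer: -275789325069017/1694711156424650 ≈ -0.16274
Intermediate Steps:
H(153)/3628164 + s(-1715, -971)/(-3268330) = 2160/3628164 + ((-971)**3/(-1715))/(-3268330) = 2160*(1/3628164) - 915498611*(-1/1715)*(-1/3268330) = 180/302347 + (915498611/1715)*(-1/3268330) = 180/302347 - 915498611/5605185950 = -275789325069017/1694711156424650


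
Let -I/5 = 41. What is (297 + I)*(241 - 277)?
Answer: -3312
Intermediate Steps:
I = -205 (I = -5*41 = -205)
(297 + I)*(241 - 277) = (297 - 205)*(241 - 277) = 92*(-36) = -3312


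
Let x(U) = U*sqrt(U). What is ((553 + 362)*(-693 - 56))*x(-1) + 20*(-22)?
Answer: -440 + 685335*I ≈ -440.0 + 6.8534e+5*I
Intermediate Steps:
x(U) = U**(3/2)
((553 + 362)*(-693 - 56))*x(-1) + 20*(-22) = ((553 + 362)*(-693 - 56))*(-1)**(3/2) + 20*(-22) = (915*(-749))*(-I) - 440 = -(-685335)*I - 440 = 685335*I - 440 = -440 + 685335*I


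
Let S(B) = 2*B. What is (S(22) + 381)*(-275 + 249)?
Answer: -11050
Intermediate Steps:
(S(22) + 381)*(-275 + 249) = (2*22 + 381)*(-275 + 249) = (44 + 381)*(-26) = 425*(-26) = -11050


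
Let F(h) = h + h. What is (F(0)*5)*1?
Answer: 0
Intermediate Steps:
F(h) = 2*h
(F(0)*5)*1 = ((2*0)*5)*1 = (0*5)*1 = 0*1 = 0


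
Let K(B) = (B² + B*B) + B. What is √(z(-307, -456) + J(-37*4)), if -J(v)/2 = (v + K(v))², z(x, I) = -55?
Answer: I*√3786588343 ≈ 61535.0*I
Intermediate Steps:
K(B) = B + 2*B² (K(B) = (B² + B²) + B = 2*B² + B = B + 2*B²)
J(v) = -2*(v + v*(1 + 2*v))²
√(z(-307, -456) + J(-37*4)) = √(-55 - 8*(-37*4)²*(1 - 37*4)²) = √(-55 - 8*(-148)²*(1 - 148)²) = √(-55 - 8*21904*(-147)²) = √(-55 - 8*21904*21609) = √(-55 - 3786588288) = √(-3786588343) = I*√3786588343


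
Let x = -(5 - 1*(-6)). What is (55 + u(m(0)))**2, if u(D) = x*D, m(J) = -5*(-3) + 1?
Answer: 14641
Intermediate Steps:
x = -11 (x = -(5 + 6) = -1*11 = -11)
m(J) = 16 (m(J) = 15 + 1 = 16)
u(D) = -11*D
(55 + u(m(0)))**2 = (55 - 11*16)**2 = (55 - 176)**2 = (-121)**2 = 14641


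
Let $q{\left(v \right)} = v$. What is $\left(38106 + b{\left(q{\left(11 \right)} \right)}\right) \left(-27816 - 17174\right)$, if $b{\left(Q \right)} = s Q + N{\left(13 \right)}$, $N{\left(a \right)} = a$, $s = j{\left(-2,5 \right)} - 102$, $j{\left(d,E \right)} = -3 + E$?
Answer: $-1665484810$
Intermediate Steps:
$s = -100$ ($s = \left(-3 + 5\right) - 102 = 2 - 102 = -100$)
$b{\left(Q \right)} = 13 - 100 Q$ ($b{\left(Q \right)} = - 100 Q + 13 = 13 - 100 Q$)
$\left(38106 + b{\left(q{\left(11 \right)} \right)}\right) \left(-27816 - 17174\right) = \left(38106 + \left(13 - 1100\right)\right) \left(-27816 - 17174\right) = \left(38106 + \left(13 - 1100\right)\right) \left(-44990\right) = \left(38106 - 1087\right) \left(-44990\right) = 37019 \left(-44990\right) = -1665484810$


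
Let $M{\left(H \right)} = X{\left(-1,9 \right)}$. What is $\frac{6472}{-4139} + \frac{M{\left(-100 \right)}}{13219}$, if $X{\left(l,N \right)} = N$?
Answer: $- \frac{85516117}{54713441} \approx -1.563$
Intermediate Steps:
$M{\left(H \right)} = 9$
$\frac{6472}{-4139} + \frac{M{\left(-100 \right)}}{13219} = \frac{6472}{-4139} + \frac{9}{13219} = 6472 \left(- \frac{1}{4139}\right) + 9 \cdot \frac{1}{13219} = - \frac{6472}{4139} + \frac{9}{13219} = - \frac{85516117}{54713441}$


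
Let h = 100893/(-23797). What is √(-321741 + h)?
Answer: I*√182203431271590/23797 ≈ 567.23*I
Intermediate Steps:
h = -100893/23797 (h = 100893*(-1/23797) = -100893/23797 ≈ -4.2397)
√(-321741 + h) = √(-321741 - 100893/23797) = √(-7656571470/23797) = I*√182203431271590/23797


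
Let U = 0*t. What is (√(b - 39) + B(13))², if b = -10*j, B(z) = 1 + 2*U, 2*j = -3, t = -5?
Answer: -23 + 4*I*√6 ≈ -23.0 + 9.798*I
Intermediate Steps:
j = -3/2 (j = (½)*(-3) = -3/2 ≈ -1.5000)
U = 0 (U = 0*(-5) = 0)
B(z) = 1 (B(z) = 1 + 2*0 = 1 + 0 = 1)
b = 15 (b = -10*(-3/2) = 15)
(√(b - 39) + B(13))² = (√(15 - 39) + 1)² = (√(-24) + 1)² = (2*I*√6 + 1)² = (1 + 2*I*√6)²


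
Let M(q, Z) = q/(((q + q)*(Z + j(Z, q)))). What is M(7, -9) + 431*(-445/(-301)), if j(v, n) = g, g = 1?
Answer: 3068419/4816 ≈ 637.13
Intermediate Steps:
j(v, n) = 1
M(q, Z) = 1/(2*(1 + Z)) (M(q, Z) = q/(((q + q)*(Z + 1))) = q/(((2*q)*(1 + Z))) = q/((2*q*(1 + Z))) = q*(1/(2*q*(1 + Z))) = 1/(2*(1 + Z)))
M(7, -9) + 431*(-445/(-301)) = 1/(2*(1 - 9)) + 431*(-445/(-301)) = (½)/(-8) + 431*(-445*(-1/301)) = (½)*(-⅛) + 431*(445/301) = -1/16 + 191795/301 = 3068419/4816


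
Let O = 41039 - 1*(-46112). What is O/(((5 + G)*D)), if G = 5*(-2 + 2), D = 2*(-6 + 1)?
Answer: -87151/50 ≈ -1743.0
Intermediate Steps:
D = -10 (D = 2*(-5) = -10)
O = 87151 (O = 41039 + 46112 = 87151)
G = 0 (G = 5*0 = 0)
O/(((5 + G)*D)) = 87151/(((5 + 0)*(-10))) = 87151/((5*(-10))) = 87151/(-50) = 87151*(-1/50) = -87151/50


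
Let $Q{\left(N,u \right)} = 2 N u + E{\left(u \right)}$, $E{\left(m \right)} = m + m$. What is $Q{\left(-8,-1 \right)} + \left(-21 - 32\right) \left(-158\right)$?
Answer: $8388$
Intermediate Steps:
$E{\left(m \right)} = 2 m$
$Q{\left(N,u \right)} = 2 u + 2 N u$ ($Q{\left(N,u \right)} = 2 N u + 2 u = 2 u + 2 N u$)
$Q{\left(-8,-1 \right)} + \left(-21 - 32\right) \left(-158\right) = 2 \left(-1\right) \left(1 - 8\right) + \left(-21 - 32\right) \left(-158\right) = 2 \left(-1\right) \left(-7\right) + \left(-21 - 32\right) \left(-158\right) = 14 - -8374 = 14 + 8374 = 8388$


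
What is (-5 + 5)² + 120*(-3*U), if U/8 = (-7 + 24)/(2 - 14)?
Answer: 4080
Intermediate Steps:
U = -34/3 (U = 8*((-7 + 24)/(2 - 14)) = 8*(17/(-12)) = 8*(17*(-1/12)) = 8*(-17/12) = -34/3 ≈ -11.333)
(-5 + 5)² + 120*(-3*U) = (-5 + 5)² + 120*(-3*(-34/3)) = 0² + 120*34 = 0 + 4080 = 4080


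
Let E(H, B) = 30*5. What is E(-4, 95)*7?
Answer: 1050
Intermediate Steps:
E(H, B) = 150
E(-4, 95)*7 = 150*7 = 1050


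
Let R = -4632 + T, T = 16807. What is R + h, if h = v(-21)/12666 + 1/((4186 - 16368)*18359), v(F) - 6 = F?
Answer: 2874053063890597/236061876259 ≈ 12175.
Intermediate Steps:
v(F) = 6 + F
R = 12175 (R = -4632 + 16807 = 12175)
h = -279562728/236061876259 (h = (6 - 21)/12666 + 1/((4186 - 16368)*18359) = -15*1/12666 + (1/18359)/(-12182) = -5/4222 - 1/12182*1/18359 = -5/4222 - 1/223649338 = -279562728/236061876259 ≈ -0.0011843)
R + h = 12175 - 279562728/236061876259 = 2874053063890597/236061876259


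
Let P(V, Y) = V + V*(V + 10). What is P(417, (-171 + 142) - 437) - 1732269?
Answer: -1553793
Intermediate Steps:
P(V, Y) = V + V*(10 + V)
P(417, (-171 + 142) - 437) - 1732269 = 417*(11 + 417) - 1732269 = 417*428 - 1732269 = 178476 - 1732269 = -1553793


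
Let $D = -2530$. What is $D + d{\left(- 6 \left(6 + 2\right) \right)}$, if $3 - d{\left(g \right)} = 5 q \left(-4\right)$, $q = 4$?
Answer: $-2447$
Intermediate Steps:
$d{\left(g \right)} = 83$ ($d{\left(g \right)} = 3 - 5 \cdot 4 \left(-4\right) = 3 - 20 \left(-4\right) = 3 - -80 = 3 + 80 = 83$)
$D + d{\left(- 6 \left(6 + 2\right) \right)} = -2530 + 83 = -2447$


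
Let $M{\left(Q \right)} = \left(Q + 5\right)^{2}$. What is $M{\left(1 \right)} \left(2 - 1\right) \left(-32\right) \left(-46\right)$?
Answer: $52992$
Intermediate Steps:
$M{\left(Q \right)} = \left(5 + Q\right)^{2}$
$M{\left(1 \right)} \left(2 - 1\right) \left(-32\right) \left(-46\right) = \left(5 + 1\right)^{2} \left(2 - 1\right) \left(-32\right) \left(-46\right) = 6^{2} \left(2 - 1\right) \left(-32\right) \left(-46\right) = 36 \cdot 1 \left(-32\right) \left(-46\right) = 36 \left(-32\right) \left(-46\right) = \left(-1152\right) \left(-46\right) = 52992$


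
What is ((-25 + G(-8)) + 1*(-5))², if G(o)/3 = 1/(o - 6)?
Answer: 178929/196 ≈ 912.90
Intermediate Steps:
G(o) = 3/(-6 + o) (G(o) = 3/(o - 6) = 3/(-6 + o))
((-25 + G(-8)) + 1*(-5))² = ((-25 + 3/(-6 - 8)) + 1*(-5))² = ((-25 + 3/(-14)) - 5)² = ((-25 + 3*(-1/14)) - 5)² = ((-25 - 3/14) - 5)² = (-353/14 - 5)² = (-423/14)² = 178929/196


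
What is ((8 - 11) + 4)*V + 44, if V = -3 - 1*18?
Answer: 23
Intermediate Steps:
V = -21 (V = -3 - 18 = -21)
((8 - 11) + 4)*V + 44 = ((8 - 11) + 4)*(-21) + 44 = (-3 + 4)*(-21) + 44 = 1*(-21) + 44 = -21 + 44 = 23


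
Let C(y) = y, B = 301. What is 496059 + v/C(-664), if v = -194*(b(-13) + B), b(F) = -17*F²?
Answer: 41110526/83 ≈ 4.9531e+5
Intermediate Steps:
v = 498968 (v = -194*(-17*(-13)² + 301) = -194*(-17*169 + 301) = -194*(-2873 + 301) = -194*(-2572) = 498968)
496059 + v/C(-664) = 496059 + 498968/(-664) = 496059 + 498968*(-1/664) = 496059 - 62371/83 = 41110526/83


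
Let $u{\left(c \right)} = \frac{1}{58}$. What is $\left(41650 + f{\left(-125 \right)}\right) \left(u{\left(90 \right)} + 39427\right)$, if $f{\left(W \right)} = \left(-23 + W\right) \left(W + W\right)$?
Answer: $\frac{89927112275}{29} \approx 3.1009 \cdot 10^{9}$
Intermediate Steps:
$u{\left(c \right)} = \frac{1}{58}$
$f{\left(W \right)} = 2 W \left(-23 + W\right)$ ($f{\left(W \right)} = \left(-23 + W\right) 2 W = 2 W \left(-23 + W\right)$)
$\left(41650 + f{\left(-125 \right)}\right) \left(u{\left(90 \right)} + 39427\right) = \left(41650 + 2 \left(-125\right) \left(-23 - 125\right)\right) \left(\frac{1}{58} + 39427\right) = \left(41650 + 2 \left(-125\right) \left(-148\right)\right) \frac{2286767}{58} = \left(41650 + 37000\right) \frac{2286767}{58} = 78650 \cdot \frac{2286767}{58} = \frac{89927112275}{29}$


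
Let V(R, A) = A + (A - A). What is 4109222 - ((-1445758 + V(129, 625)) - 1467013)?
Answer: 7021368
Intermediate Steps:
V(R, A) = A (V(R, A) = A + 0 = A)
4109222 - ((-1445758 + V(129, 625)) - 1467013) = 4109222 - ((-1445758 + 625) - 1467013) = 4109222 - (-1445133 - 1467013) = 4109222 - 1*(-2912146) = 4109222 + 2912146 = 7021368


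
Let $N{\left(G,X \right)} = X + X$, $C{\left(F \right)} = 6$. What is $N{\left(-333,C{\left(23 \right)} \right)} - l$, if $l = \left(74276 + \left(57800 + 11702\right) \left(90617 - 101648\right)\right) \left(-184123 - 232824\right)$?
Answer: $-319632523340830$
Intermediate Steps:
$N{\left(G,X \right)} = 2 X$
$l = 319632523340842$ ($l = \left(74276 + 69502 \left(-11031\right)\right) \left(-416947\right) = \left(74276 - 766676562\right) \left(-416947\right) = \left(-766602286\right) \left(-416947\right) = 319632523340842$)
$N{\left(-333,C{\left(23 \right)} \right)} - l = 2 \cdot 6 - 319632523340842 = 12 - 319632523340842 = -319632523340830$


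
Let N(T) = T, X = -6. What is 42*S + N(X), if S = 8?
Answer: 330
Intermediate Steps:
42*S + N(X) = 42*8 - 6 = 336 - 6 = 330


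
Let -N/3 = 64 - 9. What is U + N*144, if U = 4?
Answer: -23756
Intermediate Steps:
N = -165 (N = -3*(64 - 9) = -3*55 = -165)
U + N*144 = 4 - 165*144 = 4 - 23760 = -23756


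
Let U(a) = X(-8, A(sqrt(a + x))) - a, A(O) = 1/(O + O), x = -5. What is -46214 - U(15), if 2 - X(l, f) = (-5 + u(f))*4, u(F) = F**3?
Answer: -46221 + sqrt(10)/200 ≈ -46221.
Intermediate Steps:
A(O) = 1/(2*O)
X(l, f) = 22 - 4*f**3 (X(l, f) = 2 - (-5 + f**3)*4 = 2 - (-20 + 4*f**3) = 2 + (20 - 4*f**3) = 22 - 4*f**3)
U(a) = 22 - a - 1/(2*(-5 + a)**(3/2)) (U(a) = (22 - 4*1/(8*(a - 5)**(3/2))) - a = (22 - 4*1/(8*(-5 + a)**(3/2))) - a = (22 - 1/(2*(-5 + a)**(3/2))) - a = 22 - a - 1/(2*(-5 + a)**(3/2)))
-46214 - U(15) = -46214 - (22 - 1*15 - 1/(2*(-5 + 15)**(3/2))) = -46214 - (22 - 15 - sqrt(10)/200) = -46214 - (7 - sqrt(10)/200) = -46214 + (-7 + sqrt(10)/200) = -46221 + sqrt(10)/200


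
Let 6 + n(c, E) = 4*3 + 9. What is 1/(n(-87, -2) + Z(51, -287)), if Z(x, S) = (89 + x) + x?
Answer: 1/206 ≈ 0.0048544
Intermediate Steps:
Z(x, S) = 89 + 2*x
n(c, E) = 15 (n(c, E) = -6 + (4*3 + 9) = -6 + (12 + 9) = -6 + 21 = 15)
1/(n(-87, -2) + Z(51, -287)) = 1/(15 + (89 + 2*51)) = 1/(15 + (89 + 102)) = 1/(15 + 191) = 1/206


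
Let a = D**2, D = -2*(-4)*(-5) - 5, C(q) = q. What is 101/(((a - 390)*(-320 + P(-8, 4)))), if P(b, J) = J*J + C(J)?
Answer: -101/490500 ≈ -0.00020591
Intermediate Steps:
D = -45 (D = 8*(-5) - 5 = -40 - 5 = -45)
P(b, J) = J + J**2 (P(b, J) = J*J + J = J**2 + J = J + J**2)
a = 2025 (a = (-45)**2 = 2025)
101/(((a - 390)*(-320 + P(-8, 4)))) = 101/(((2025 - 390)*(-320 + 4*(1 + 4)))) = 101/((1635*(-320 + 4*5))) = 101/((1635*(-320 + 20))) = 101/((1635*(-300))) = 101/(-490500) = 101*(-1/490500) = -101/490500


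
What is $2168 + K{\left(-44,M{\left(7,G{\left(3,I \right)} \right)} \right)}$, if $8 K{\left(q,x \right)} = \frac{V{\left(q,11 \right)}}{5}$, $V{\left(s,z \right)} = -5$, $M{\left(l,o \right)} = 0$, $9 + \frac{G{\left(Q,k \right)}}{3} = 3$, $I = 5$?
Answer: $\frac{17343}{8} \approx 2167.9$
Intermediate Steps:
$G{\left(Q,k \right)} = -18$ ($G{\left(Q,k \right)} = -27 + 3 \cdot 3 = -27 + 9 = -18$)
$K{\left(q,x \right)} = - \frac{1}{8}$ ($K{\left(q,x \right)} = \frac{\left(-5\right) \frac{1}{5}}{8} = \frac{1}{8} \left(-1\right) = - \frac{1}{8}$)
$2168 + K{\left(-44,M{\left(7,G{\left(3,I \right)} \right)} \right)} = 2168 - \frac{1}{8} = \frac{17343}{8}$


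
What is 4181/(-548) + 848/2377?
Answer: -9473533/1302596 ≈ -7.2728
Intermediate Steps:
4181/(-548) + 848/2377 = 4181*(-1/548) + 848*(1/2377) = -4181/548 + 848/2377 = -9473533/1302596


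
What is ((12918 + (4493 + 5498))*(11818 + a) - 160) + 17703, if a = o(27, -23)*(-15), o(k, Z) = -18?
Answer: 276941535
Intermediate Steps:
a = 270 (a = -18*(-15) = 270)
((12918 + (4493 + 5498))*(11818 + a) - 160) + 17703 = ((12918 + (4493 + 5498))*(11818 + 270) - 160) + 17703 = ((12918 + 9991)*12088 - 160) + 17703 = (22909*12088 - 160) + 17703 = (276923992 - 160) + 17703 = 276923832 + 17703 = 276941535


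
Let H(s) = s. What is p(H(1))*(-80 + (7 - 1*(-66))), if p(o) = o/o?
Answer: -7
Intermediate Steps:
p(o) = 1
p(H(1))*(-80 + (7 - 1*(-66))) = 1*(-80 + (7 - 1*(-66))) = 1*(-80 + (7 + 66)) = 1*(-80 + 73) = 1*(-7) = -7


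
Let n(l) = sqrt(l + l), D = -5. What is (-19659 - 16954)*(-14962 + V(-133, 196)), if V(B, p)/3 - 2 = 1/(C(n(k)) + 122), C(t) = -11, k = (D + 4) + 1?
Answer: 20260572423/37 ≈ 5.4758e+8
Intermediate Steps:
k = 0 (k = (-5 + 4) + 1 = -1 + 1 = 0)
n(l) = sqrt(2)*sqrt(l) (n(l) = sqrt(2*l) = sqrt(2)*sqrt(l))
V(B, p) = 223/37 (V(B, p) = 6 + 3/(-11 + 122) = 6 + 3/111 = 6 + 3*(1/111) = 6 + 1/37 = 223/37)
(-19659 - 16954)*(-14962 + V(-133, 196)) = (-19659 - 16954)*(-14962 + 223/37) = -36613*(-553371/37) = 20260572423/37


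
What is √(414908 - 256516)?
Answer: 2*√39598 ≈ 397.98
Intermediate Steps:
√(414908 - 256516) = √158392 = 2*√39598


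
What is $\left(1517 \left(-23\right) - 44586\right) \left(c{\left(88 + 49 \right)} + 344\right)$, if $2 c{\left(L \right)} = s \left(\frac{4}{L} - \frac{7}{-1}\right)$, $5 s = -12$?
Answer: $- \frac{18268742174}{685} \approx -2.667 \cdot 10^{7}$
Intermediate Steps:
$s = - \frac{12}{5}$ ($s = \frac{1}{5} \left(-12\right) = - \frac{12}{5} \approx -2.4$)
$c{\left(L \right)} = - \frac{42}{5} - \frac{24}{5 L}$ ($c{\left(L \right)} = \frac{\left(- \frac{12}{5}\right) \left(\frac{4}{L} - \frac{7}{-1}\right)}{2} = \frac{\left(- \frac{12}{5}\right) \left(\frac{4}{L} - -7\right)}{2} = \frac{\left(- \frac{12}{5}\right) \left(\frac{4}{L} + 7\right)}{2} = \frac{\left(- \frac{12}{5}\right) \left(7 + \frac{4}{L}\right)}{2} = \frac{- \frac{84}{5} - \frac{48}{5 L}}{2} = - \frac{42}{5} - \frac{24}{5 L}$)
$\left(1517 \left(-23\right) - 44586\right) \left(c{\left(88 + 49 \right)} + 344\right) = \left(1517 \left(-23\right) - 44586\right) \left(\frac{6 \left(-4 - 7 \left(88 + 49\right)\right)}{5 \left(88 + 49\right)} + 344\right) = \left(-34891 - 44586\right) \left(\frac{6 \left(-4 - 959\right)}{5 \cdot 137} + 344\right) = - 79477 \left(\frac{6}{5} \cdot \frac{1}{137} \left(-4 - 959\right) + 344\right) = - 79477 \left(\frac{6}{5} \cdot \frac{1}{137} \left(-963\right) + 344\right) = - 79477 \left(- \frac{5778}{685} + 344\right) = \left(-79477\right) \frac{229862}{685} = - \frac{18268742174}{685}$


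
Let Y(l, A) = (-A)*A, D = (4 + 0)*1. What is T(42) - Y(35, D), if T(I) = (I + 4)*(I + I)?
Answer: 3880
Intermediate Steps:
T(I) = 2*I*(4 + I) (T(I) = (4 + I)*(2*I) = 2*I*(4 + I))
D = 4 (D = 4*1 = 4)
Y(l, A) = -A²
T(42) - Y(35, D) = 2*42*(4 + 42) - (-1)*4² = 2*42*46 - (-1)*16 = 3864 - 1*(-16) = 3864 + 16 = 3880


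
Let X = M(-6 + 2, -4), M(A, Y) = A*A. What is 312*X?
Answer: 4992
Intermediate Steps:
M(A, Y) = A**2
X = 16 (X = (-6 + 2)**2 = (-4)**2 = 16)
312*X = 312*16 = 4992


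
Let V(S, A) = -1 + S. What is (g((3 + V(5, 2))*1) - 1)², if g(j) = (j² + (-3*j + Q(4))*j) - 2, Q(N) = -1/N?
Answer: 168921/16 ≈ 10558.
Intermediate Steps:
g(j) = -2 + j² + j*(-¼ - 3*j) (g(j) = (j² + (-3*j - 1/4)*j) - 2 = (j² + (-3*j - 1*¼)*j) - 2 = (j² + (-3*j - ¼)*j) - 2 = (j² + (-¼ - 3*j)*j) - 2 = (j² + j*(-¼ - 3*j)) - 2 = -2 + j² + j*(-¼ - 3*j))
(g((3 + V(5, 2))*1) - 1)² = ((-2 - 2*(3 + (-1 + 5))² - (3 + (-1 + 5))/4) - 1)² = ((-2 - 2*(3 + 4)² - (3 + 4)/4) - 1)² = ((-2 - 2*(7*1)² - 7/4) - 1)² = ((-2 - 2*7² - ¼*7) - 1)² = ((-2 - 2*49 - 7/4) - 1)² = ((-2 - 98 - 7/4) - 1)² = (-407/4 - 1)² = (-411/4)² = 168921/16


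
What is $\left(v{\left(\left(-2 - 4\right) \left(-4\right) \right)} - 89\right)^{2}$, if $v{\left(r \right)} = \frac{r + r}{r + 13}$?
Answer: $\frac{10530025}{1369} \approx 7691.8$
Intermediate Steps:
$v{\left(r \right)} = \frac{2 r}{13 + r}$
$\left(v{\left(\left(-2 - 4\right) \left(-4\right) \right)} - 89\right)^{2} = \left(\frac{2 \left(-2 - 4\right) \left(-4\right)}{13 + \left(-2 - 4\right) \left(-4\right)} - 89\right)^{2} = \left(\frac{2 \left(\left(-6\right) \left(-4\right)\right)}{13 - -24} - 89\right)^{2} = \left(2 \cdot 24 \frac{1}{13 + 24} - 89\right)^{2} = \left(2 \cdot 24 \cdot \frac{1}{37} - 89\right)^{2} = \left(\frac{48}{37} - 89\right)^{2} = \left(- \frac{3245}{37}\right)^{2} = \frac{10530025}{1369}$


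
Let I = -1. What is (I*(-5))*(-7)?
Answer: -35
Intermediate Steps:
(I*(-5))*(-7) = -1*(-5)*(-7) = 5*(-7) = -35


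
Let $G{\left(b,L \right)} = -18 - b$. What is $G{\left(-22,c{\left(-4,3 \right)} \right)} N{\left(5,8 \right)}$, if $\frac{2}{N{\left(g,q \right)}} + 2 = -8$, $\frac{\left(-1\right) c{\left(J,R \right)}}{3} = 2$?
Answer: $- \frac{4}{5} \approx -0.8$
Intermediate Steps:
$c{\left(J,R \right)} = -6$ ($c{\left(J,R \right)} = \left(-3\right) 2 = -6$)
$N{\left(g,q \right)} = - \frac{1}{5}$ ($N{\left(g,q \right)} = \frac{2}{-2 - 8} = \frac{2}{-10} = 2 \left(- \frac{1}{10}\right) = - \frac{1}{5}$)
$G{\left(-22,c{\left(-4,3 \right)} \right)} N{\left(5,8 \right)} = \left(-18 - -22\right) \left(- \frac{1}{5}\right) = \left(-18 + 22\right) \left(- \frac{1}{5}\right) = 4 \left(- \frac{1}{5}\right) = - \frac{4}{5}$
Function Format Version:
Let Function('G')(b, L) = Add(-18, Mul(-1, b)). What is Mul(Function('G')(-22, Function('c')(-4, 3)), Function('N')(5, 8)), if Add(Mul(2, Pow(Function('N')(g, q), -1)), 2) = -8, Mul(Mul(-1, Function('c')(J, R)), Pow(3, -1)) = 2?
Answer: Rational(-4, 5) ≈ -0.80000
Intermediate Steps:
Function('c')(J, R) = -6 (Function('c')(J, R) = Mul(-3, 2) = -6)
Function('N')(g, q) = Rational(-1, 5) (Function('N')(g, q) = Mul(2, Pow(Add(-2, -8), -1)) = Mul(2, Pow(-10, -1)) = Mul(2, Rational(-1, 10)) = Rational(-1, 5))
Mul(Function('G')(-22, Function('c')(-4, 3)), Function('N')(5, 8)) = Mul(Add(-18, Mul(-1, -22)), Rational(-1, 5)) = Mul(Add(-18, 22), Rational(-1, 5)) = Mul(4, Rational(-1, 5)) = Rational(-4, 5)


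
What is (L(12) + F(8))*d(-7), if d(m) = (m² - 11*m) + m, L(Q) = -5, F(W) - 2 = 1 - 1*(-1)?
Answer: -119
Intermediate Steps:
F(W) = 4 (F(W) = 2 + (1 - 1*(-1)) = 2 + (1 + 1) = 2 + 2 = 4)
d(m) = m² - 10*m
(L(12) + F(8))*d(-7) = (-5 + 4)*(-7*(-10 - 7)) = -(-7)*(-17) = -1*119 = -119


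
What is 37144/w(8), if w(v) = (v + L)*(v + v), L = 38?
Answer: 4643/92 ≈ 50.467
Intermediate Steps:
w(v) = 2*v*(38 + v) (w(v) = (v + 38)*(v + v) = (38 + v)*(2*v) = 2*v*(38 + v))
37144/w(8) = 37144/((2*8*(38 + 8))) = 37144/((2*8*46)) = 37144/736 = 37144*(1/736) = 4643/92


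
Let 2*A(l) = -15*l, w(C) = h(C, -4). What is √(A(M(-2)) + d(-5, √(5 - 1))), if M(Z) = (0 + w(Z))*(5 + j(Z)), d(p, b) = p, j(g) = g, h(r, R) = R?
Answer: √85 ≈ 9.2195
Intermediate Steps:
w(C) = -4
M(Z) = -20 - 4*Z (M(Z) = (0 - 4)*(5 + Z) = -4*(5 + Z) = -20 - 4*Z)
A(l) = -15*l/2 (A(l) = (-15*l)/2 = -15*l/2)
√(A(M(-2)) + d(-5, √(5 - 1))) = √(-15*(-20 - 4*(-2))/2 - 5) = √(-15*(-20 + 8)/2 - 5) = √(-15/2*(-12) - 5) = √(90 - 5) = √85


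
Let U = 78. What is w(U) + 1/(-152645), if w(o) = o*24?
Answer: 285751439/152645 ≈ 1872.0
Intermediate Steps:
w(o) = 24*o
w(U) + 1/(-152645) = 24*78 + 1/(-152645) = 1872 - 1/152645 = 285751439/152645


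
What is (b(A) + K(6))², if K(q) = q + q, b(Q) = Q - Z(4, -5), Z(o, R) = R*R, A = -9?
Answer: 484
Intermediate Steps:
Z(o, R) = R²
b(Q) = -25 + Q (b(Q) = Q - 1*(-5)² = Q - 1*25 = Q - 25 = -25 + Q)
K(q) = 2*q
(b(A) + K(6))² = ((-25 - 9) + 2*6)² = (-34 + 12)² = (-22)² = 484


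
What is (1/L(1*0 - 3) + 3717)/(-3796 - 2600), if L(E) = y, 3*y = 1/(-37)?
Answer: -601/1066 ≈ -0.56379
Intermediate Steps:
y = -1/111 (y = (1/3)/(-37) = (1/3)*(-1/37) = -1/111 ≈ -0.0090090)
L(E) = -1/111
(1/L(1*0 - 3) + 3717)/(-3796 - 2600) = (1/(-1/111) + 3717)/(-3796 - 2600) = (-111 + 3717)/(-6396) = 3606*(-1/6396) = -601/1066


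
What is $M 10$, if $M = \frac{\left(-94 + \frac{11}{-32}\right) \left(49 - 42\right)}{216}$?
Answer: $- \frac{105665}{3456} \approx -30.574$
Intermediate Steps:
$M = - \frac{21133}{6912}$ ($M = \left(-94 + 11 \left(- \frac{1}{32}\right)\right) 7 \cdot \frac{1}{216} = \left(-94 - \frac{11}{32}\right) 7 \cdot \frac{1}{216} = \left(- \frac{3019}{32}\right) 7 \cdot \frac{1}{216} = \left(- \frac{21133}{32}\right) \frac{1}{216} = - \frac{21133}{6912} \approx -3.0574$)
$M 10 = \left(- \frac{21133}{6912}\right) 10 = - \frac{105665}{3456}$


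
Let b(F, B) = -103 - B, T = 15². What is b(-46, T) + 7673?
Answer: 7345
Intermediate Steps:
T = 225
b(-46, T) + 7673 = (-103 - 1*225) + 7673 = (-103 - 225) + 7673 = -328 + 7673 = 7345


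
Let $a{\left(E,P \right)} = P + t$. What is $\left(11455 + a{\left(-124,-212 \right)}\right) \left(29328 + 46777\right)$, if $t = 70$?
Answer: $860975865$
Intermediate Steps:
$a{\left(E,P \right)} = 70 + P$ ($a{\left(E,P \right)} = P + 70 = 70 + P$)
$\left(11455 + a{\left(-124,-212 \right)}\right) \left(29328 + 46777\right) = \left(11455 + \left(70 - 212\right)\right) \left(29328 + 46777\right) = \left(11455 - 142\right) 76105 = 11313 \cdot 76105 = 860975865$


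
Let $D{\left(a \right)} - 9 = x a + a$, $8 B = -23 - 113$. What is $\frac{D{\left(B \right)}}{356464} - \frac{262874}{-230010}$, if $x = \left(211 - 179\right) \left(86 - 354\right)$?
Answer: $\frac{7952305961}{5124392790} \approx 1.5519$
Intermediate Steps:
$B = -17$ ($B = \frac{-23 - 113}{8} = \frac{1}{8} \left(-136\right) = -17$)
$x = -8576$ ($x = 32 \left(-268\right) = -8576$)
$D{\left(a \right)} = 9 - 8575 a$ ($D{\left(a \right)} = 9 + \left(- 8576 a + a\right) = 9 - 8575 a$)
$\frac{D{\left(B \right)}}{356464} - \frac{262874}{-230010} = \frac{9 - -145775}{356464} - \frac{262874}{-230010} = \left(9 + 145775\right) \frac{1}{356464} - - \frac{131437}{115005} = 145784 \cdot \frac{1}{356464} + \frac{131437}{115005} = \frac{18223}{44558} + \frac{131437}{115005} = \frac{7952305961}{5124392790}$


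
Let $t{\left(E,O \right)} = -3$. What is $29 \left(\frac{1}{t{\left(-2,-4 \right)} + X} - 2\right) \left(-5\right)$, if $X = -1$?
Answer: $\frac{1305}{4} \approx 326.25$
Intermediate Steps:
$29 \left(\frac{1}{t{\left(-2,-4 \right)} + X} - 2\right) \left(-5\right) = 29 \left(\frac{1}{-3 - 1} - 2\right) \left(-5\right) = 29 \left(\frac{1}{-4} - 2\right) \left(-5\right) = 29 \left(- \frac{1}{4} - 2\right) \left(-5\right) = 29 \left(\left(- \frac{9}{4}\right) \left(-5\right)\right) = 29 \cdot \frac{45}{4} = \frac{1305}{4}$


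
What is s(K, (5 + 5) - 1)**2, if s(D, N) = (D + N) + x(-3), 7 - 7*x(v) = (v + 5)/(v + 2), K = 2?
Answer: 7396/49 ≈ 150.94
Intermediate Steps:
x(v) = 1 - (5 + v)/(7*(2 + v)) (x(v) = 1 - (v + 5)/(7*(v + 2)) = 1 - (5 + v)/(7*(2 + v)))
s(D, N) = 9/7 + D + N (s(D, N) = (D + N) + 3*(3 + 2*(-3))/(7*(2 - 3)) = (D + N) + (3/7)*(3 - 6)/(-1) = (D + N) + (3/7)*(-1)*(-3) = (D + N) + 9/7 = 9/7 + D + N)
s(K, (5 + 5) - 1)**2 = (9/7 + 2 + ((5 + 5) - 1))**2 = (9/7 + 2 + (10 - 1))**2 = (9/7 + 2 + 9)**2 = (86/7)**2 = 7396/49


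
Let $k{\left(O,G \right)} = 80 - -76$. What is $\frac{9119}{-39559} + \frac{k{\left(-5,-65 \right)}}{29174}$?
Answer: $- \frac{129933251}{577047133} \approx -0.22517$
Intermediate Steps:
$k{\left(O,G \right)} = 156$ ($k{\left(O,G \right)} = 80 + 76 = 156$)
$\frac{9119}{-39559} + \frac{k{\left(-5,-65 \right)}}{29174} = \frac{9119}{-39559} + \frac{156}{29174} = 9119 \left(- \frac{1}{39559}\right) + 156 \cdot \frac{1}{29174} = - \frac{9119}{39559} + \frac{78}{14587} = - \frac{129933251}{577047133}$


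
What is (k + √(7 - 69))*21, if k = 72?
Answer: 1512 + 21*I*√62 ≈ 1512.0 + 165.35*I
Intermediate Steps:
(k + √(7 - 69))*21 = (72 + √(7 - 69))*21 = (72 + √(-62))*21 = (72 + I*√62)*21 = 1512 + 21*I*√62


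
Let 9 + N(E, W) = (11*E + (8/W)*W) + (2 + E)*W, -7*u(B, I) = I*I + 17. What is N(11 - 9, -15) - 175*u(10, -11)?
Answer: 3411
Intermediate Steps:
u(B, I) = -17/7 - I²/7 (u(B, I) = -(I*I + 17)/7 = -(I² + 17)/7 = -(17 + I²)/7 = -17/7 - I²/7)
N(E, W) = -1 + 11*E + W*(2 + E) (N(E, W) = -9 + ((11*E + (8/W)*W) + (2 + E)*W) = -9 + ((11*E + 8) + W*(2 + E)) = -9 + ((8 + 11*E) + W*(2 + E)) = -9 + (8 + 11*E + W*(2 + E)) = -1 + 11*E + W*(2 + E))
N(11 - 9, -15) - 175*u(10, -11) = (-1 + 2*(-15) + 11*(11 - 9) + (11 - 9)*(-15)) - 175*(-17/7 - ⅐*(-11)²) = (-1 - 30 + 11*2 + 2*(-15)) - 175*(-17/7 - ⅐*121) = (-1 - 30 + 22 - 30) - 175*(-17/7 - 121/7) = -39 - 175*(-138/7) = -39 + 3450 = 3411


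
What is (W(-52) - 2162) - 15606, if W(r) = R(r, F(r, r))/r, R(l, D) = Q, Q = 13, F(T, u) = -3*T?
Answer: -71073/4 ≈ -17768.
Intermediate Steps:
R(l, D) = 13
W(r) = 13/r
(W(-52) - 2162) - 15606 = (13/(-52) - 2162) - 15606 = (13*(-1/52) - 2162) - 15606 = (-1/4 - 2162) - 15606 = -8649/4 - 15606 = -71073/4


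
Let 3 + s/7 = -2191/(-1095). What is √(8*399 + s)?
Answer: √3818902290/1095 ≈ 56.436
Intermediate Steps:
s = -7658/1095 (s = -21 + 7*(-2191/(-1095)) = -21 + 7*(-2191*(-1/1095)) = -21 + 7*(2191/1095) = -21 + 15337/1095 = -7658/1095 ≈ -6.9936)
√(8*399 + s) = √(8*399 - 7658/1095) = √(3192 - 7658/1095) = √(3487582/1095) = √3818902290/1095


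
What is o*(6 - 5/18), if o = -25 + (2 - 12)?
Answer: -3605/18 ≈ -200.28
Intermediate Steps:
o = -35 (o = -25 - 10 = -35)
o*(6 - 5/18) = -35*(6 - 5/18) = -35*103/18 = -3605/18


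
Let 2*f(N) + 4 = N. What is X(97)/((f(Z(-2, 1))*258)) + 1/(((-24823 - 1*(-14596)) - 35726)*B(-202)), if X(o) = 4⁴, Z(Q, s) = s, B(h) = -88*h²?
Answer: -42241491623549/63857254915872 ≈ -0.66150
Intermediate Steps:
X(o) = 256
f(N) = -2 + N/2
X(97)/((f(Z(-2, 1))*258)) + 1/(((-24823 - 1*(-14596)) - 35726)*B(-202)) = 256/(((-2 + (½)*1)*258)) + 1/(((-24823 - 1*(-14596)) - 35726)*((-88*(-202)²))) = 256/(((-2 + ½)*258)) + 1/(((-24823 + 14596) - 35726)*((-88*40804))) = 256/((-3/2*258)) + 1/(-10227 - 35726*(-3590752)) = 256/(-387) - 1/3590752/(-45953) = 256*(-1/387) - 1/45953*(-1/3590752) = -256/387 + 1/165005826656 = -42241491623549/63857254915872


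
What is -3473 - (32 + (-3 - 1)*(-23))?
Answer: -3597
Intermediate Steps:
-3473 - (32 + (-3 - 1)*(-23)) = -3473 - (32 - 4*(-23)) = -3473 - (32 + 92) = -3473 - 1*124 = -3473 - 124 = -3597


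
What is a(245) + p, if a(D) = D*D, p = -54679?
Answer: 5346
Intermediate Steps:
a(D) = D**2
a(245) + p = 245**2 - 54679 = 60025 - 54679 = 5346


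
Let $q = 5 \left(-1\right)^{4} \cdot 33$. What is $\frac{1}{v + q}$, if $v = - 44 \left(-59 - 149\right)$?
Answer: $\frac{1}{9317} \approx 0.00010733$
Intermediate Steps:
$q = 165$ ($q = 5 \cdot 1 \cdot 33 = 5 \cdot 33 = 165$)
$v = 9152$ ($v = \left(-44\right) \left(-208\right) = 9152$)
$\frac{1}{v + q} = \frac{1}{9152 + 165} = \frac{1}{9317}$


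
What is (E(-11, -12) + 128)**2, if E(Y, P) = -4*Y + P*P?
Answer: 99856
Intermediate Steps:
E(Y, P) = P**2 - 4*Y (E(Y, P) = -4*Y + P**2 = P**2 - 4*Y)
(E(-11, -12) + 128)**2 = (((-12)**2 - 4*(-11)) + 128)**2 = ((144 + 44) + 128)**2 = (188 + 128)**2 = 316**2 = 99856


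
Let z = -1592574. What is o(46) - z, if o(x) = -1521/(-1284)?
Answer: 681622179/428 ≈ 1.5926e+6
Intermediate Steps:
o(x) = 507/428 (o(x) = -1521*(-1/1284) = 507/428)
o(46) - z = 507/428 - 1*(-1592574) = 507/428 + 1592574 = 681622179/428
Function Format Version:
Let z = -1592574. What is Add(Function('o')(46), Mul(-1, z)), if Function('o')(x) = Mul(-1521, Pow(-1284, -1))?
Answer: Rational(681622179, 428) ≈ 1.5926e+6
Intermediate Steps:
Function('o')(x) = Rational(507, 428) (Function('o')(x) = Mul(-1521, Rational(-1, 1284)) = Rational(507, 428))
Add(Function('o')(46), Mul(-1, z)) = Add(Rational(507, 428), Mul(-1, -1592574)) = Add(Rational(507, 428), 1592574) = Rational(681622179, 428)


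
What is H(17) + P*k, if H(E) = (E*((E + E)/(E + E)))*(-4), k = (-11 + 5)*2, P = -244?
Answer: 2860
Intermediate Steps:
k = -12 (k = -6*2 = -12)
H(E) = -4*E (H(E) = (E*((2*E)/((2*E))))*(-4) = (E*((2*E)*(1/(2*E))))*(-4) = (E*1)*(-4) = E*(-4) = -4*E)
H(17) + P*k = -4*17 - 244*(-12) = -68 + 2928 = 2860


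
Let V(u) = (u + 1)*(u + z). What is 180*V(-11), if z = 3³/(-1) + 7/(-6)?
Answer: 70500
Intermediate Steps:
z = -169/6 (z = 27*(-1) + 7*(-⅙) = -27 - 7/6 = -169/6 ≈ -28.167)
V(u) = (1 + u)*(-169/6 + u) (V(u) = (u + 1)*(u - 169/6) = (1 + u)*(-169/6 + u))
180*V(-11) = 180*(-169/6 + (-11)² - 163/6*(-11)) = 180*(-169/6 + 121 + 1793/6) = 180*(1175/3) = 70500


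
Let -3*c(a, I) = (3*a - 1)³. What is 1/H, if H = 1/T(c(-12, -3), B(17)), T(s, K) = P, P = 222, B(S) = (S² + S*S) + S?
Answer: 222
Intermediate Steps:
c(a, I) = -(-1 + 3*a)³/3 (c(a, I) = -(3*a - 1)³/3 = -(-1 + 3*a)³/3)
B(S) = S + 2*S² (B(S) = (S² + S²) + S = 2*S² + S = S + 2*S²)
T(s, K) = 222
H = 1/222 ≈ 0.0045045
1/H = 1/(1/222) = 222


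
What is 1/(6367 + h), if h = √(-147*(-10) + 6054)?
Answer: 6367/40531165 - 6*√209/40531165 ≈ 0.00015495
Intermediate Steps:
h = 6*√209 (h = √(1470 + 6054) = √7524 = 6*√209 ≈ 86.741)
1/(6367 + h) = 1/(6367 + 6*√209)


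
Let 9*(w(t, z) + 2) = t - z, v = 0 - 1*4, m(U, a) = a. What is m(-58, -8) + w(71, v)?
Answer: -5/3 ≈ -1.6667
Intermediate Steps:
v = -4 (v = 0 - 4 = -4)
w(t, z) = -2 - z/9 + t/9 (w(t, z) = -2 + (t - z)/9 = -2 + (-z/9 + t/9) = -2 - z/9 + t/9)
m(-58, -8) + w(71, v) = -8 + (-2 - ⅑*(-4) + (⅑)*71) = -8 + (-2 + 4/9 + 71/9) = -8 + 19/3 = -5/3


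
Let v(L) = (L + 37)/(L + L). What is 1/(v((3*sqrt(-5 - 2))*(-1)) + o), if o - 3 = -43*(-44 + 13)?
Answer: -42*I/(-56133*I + 37*sqrt(7)) ≈ 0.00074822 - 1.3049e-6*I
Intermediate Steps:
o = 1336 (o = 3 - 43*(-44 + 13) = 3 - 43*(-31) = 3 + 1333 = 1336)
v(L) = (37 + L)/(2*L) (v(L) = (37 + L)/((2*L)) = (37 + L)*(1/(2*L)) = (37 + L)/(2*L))
1/(v((3*sqrt(-5 - 2))*(-1)) + o) = 1/((37 + (3*sqrt(-5 - 2))*(-1))/(2*(((3*sqrt(-5 - 2))*(-1)))) + 1336) = 1/((37 + (3*sqrt(-7))*(-1))/(2*(((3*sqrt(-7))*(-1)))) + 1336) = 1/((37 + (3*(I*sqrt(7)))*(-1))/(2*(((3*(I*sqrt(7)))*(-1)))) + 1336) = 1/((37 + (3*I*sqrt(7))*(-1))/(2*(((3*I*sqrt(7))*(-1)))) + 1336) = 1/((37 - 3*I*sqrt(7))/(2*((-3*I*sqrt(7)))) + 1336) = 1/((I*sqrt(7)/21)*(37 - 3*I*sqrt(7))/2 + 1336) = 1/(I*sqrt(7)*(37 - 3*I*sqrt(7))/42 + 1336) = 1/(1336 + I*sqrt(7)*(37 - 3*I*sqrt(7))/42)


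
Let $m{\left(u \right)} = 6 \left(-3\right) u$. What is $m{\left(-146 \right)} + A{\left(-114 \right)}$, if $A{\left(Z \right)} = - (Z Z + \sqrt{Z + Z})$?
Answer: $-10368 - 2 i \sqrt{57} \approx -10368.0 - 15.1 i$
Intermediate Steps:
$A{\left(Z \right)} = - Z^{2} - \sqrt{2} \sqrt{Z}$ ($A{\left(Z \right)} = - (Z^{2} + \sqrt{2 Z}) = - (Z^{2} + \sqrt{2} \sqrt{Z}) = - Z^{2} - \sqrt{2} \sqrt{Z}$)
$m{\left(u \right)} = - 18 u$
$m{\left(-146 \right)} + A{\left(-114 \right)} = \left(-18\right) \left(-146\right) - \left(12996 + \sqrt{2} \sqrt{-114}\right) = 2628 - \left(12996 + \sqrt{2} i \sqrt{114}\right) = 2628 - \left(12996 + 2 i \sqrt{57}\right) = -10368 - 2 i \sqrt{57}$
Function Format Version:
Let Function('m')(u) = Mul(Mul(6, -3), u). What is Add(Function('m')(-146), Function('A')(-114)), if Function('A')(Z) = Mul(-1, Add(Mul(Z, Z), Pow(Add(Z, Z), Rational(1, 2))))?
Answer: Add(-10368, Mul(-2, I, Pow(57, Rational(1, 2)))) ≈ Add(-10368., Mul(-15.100, I))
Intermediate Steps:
Function('A')(Z) = Add(Mul(-1, Pow(Z, 2)), Mul(-1, Pow(2, Rational(1, 2)), Pow(Z, Rational(1, 2)))) (Function('A')(Z) = Mul(-1, Add(Pow(Z, 2), Pow(Mul(2, Z), Rational(1, 2)))) = Mul(-1, Add(Pow(Z, 2), Mul(Pow(2, Rational(1, 2)), Pow(Z, Rational(1, 2))))) = Add(Mul(-1, Pow(Z, 2)), Mul(-1, Pow(2, Rational(1, 2)), Pow(Z, Rational(1, 2)))))
Function('m')(u) = Mul(-18, u)
Add(Function('m')(-146), Function('A')(-114)) = Add(Mul(-18, -146), Add(Mul(-1, Pow(-114, 2)), Mul(-1, Pow(2, Rational(1, 2)), Pow(-114, Rational(1, 2))))) = Add(2628, Add(Mul(-1, 12996), Mul(-1, Pow(2, Rational(1, 2)), Mul(I, Pow(114, Rational(1, 2)))))) = Add(2628, Add(-12996, Mul(-2, I, Pow(57, Rational(1, 2))))) = Add(-10368, Mul(-2, I, Pow(57, Rational(1, 2))))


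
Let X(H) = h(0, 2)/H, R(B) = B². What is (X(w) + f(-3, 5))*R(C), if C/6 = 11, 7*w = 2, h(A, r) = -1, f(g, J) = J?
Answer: 6534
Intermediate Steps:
w = 2/7 (w = (⅐)*2 = 2/7 ≈ 0.28571)
C = 66 (C = 6*11 = 66)
X(H) = -1/H
(X(w) + f(-3, 5))*R(C) = (-1/2/7 + 5)*66² = (-1*7/2 + 5)*4356 = (-7/2 + 5)*4356 = (3/2)*4356 = 6534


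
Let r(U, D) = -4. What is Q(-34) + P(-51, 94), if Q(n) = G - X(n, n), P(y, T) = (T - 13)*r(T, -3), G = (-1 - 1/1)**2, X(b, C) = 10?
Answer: -330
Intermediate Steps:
G = 4 (G = (-1 - 1*1)**2 = (-1 - 1)**2 = (-2)**2 = 4)
P(y, T) = 52 - 4*T (P(y, T) = (T - 13)*(-4) = (-13 + T)*(-4) = 52 - 4*T)
Q(n) = -6 (Q(n) = 4 - 1*10 = 4 - 10 = -6)
Q(-34) + P(-51, 94) = -6 + (52 - 4*94) = -6 + (52 - 376) = -6 - 324 = -330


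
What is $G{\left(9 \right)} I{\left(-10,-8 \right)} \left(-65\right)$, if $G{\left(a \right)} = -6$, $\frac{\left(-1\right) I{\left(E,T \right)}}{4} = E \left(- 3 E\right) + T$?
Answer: $480480$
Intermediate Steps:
$I{\left(E,T \right)} = - 4 T + 12 E^{2}$ ($I{\left(E,T \right)} = - 4 \left(E \left(- 3 E\right) + T\right) = - 4 \left(- 3 E^{2} + T\right) = - 4 \left(T - 3 E^{2}\right) = - 4 T + 12 E^{2}$)
$G{\left(9 \right)} I{\left(-10,-8 \right)} \left(-65\right) = - 6 \left(\left(-4\right) \left(-8\right) + 12 \left(-10\right)^{2}\right) \left(-65\right) = - 6 \left(32 + 12 \cdot 100\right) \left(-65\right) = - 6 \left(32 + 1200\right) \left(-65\right) = \left(-6\right) 1232 \left(-65\right) = \left(-7392\right) \left(-65\right) = 480480$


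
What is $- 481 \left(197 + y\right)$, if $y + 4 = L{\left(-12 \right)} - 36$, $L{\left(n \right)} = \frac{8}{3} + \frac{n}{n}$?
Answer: $- \frac{231842}{3} \approx -77281.0$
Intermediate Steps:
$L{\left(n \right)} = \frac{11}{3}$ ($L{\left(n \right)} = 8 \cdot \frac{1}{3} + 1 = \frac{8}{3} + 1 = \frac{11}{3}$)
$y = - \frac{109}{3}$ ($y = -4 + \left(\frac{11}{3} - 36\right) = -4 - \frac{97}{3} = - \frac{109}{3} \approx -36.333$)
$- 481 \left(197 + y\right) = - 481 \left(197 - \frac{109}{3}\right) = \left(-481\right) \frac{482}{3} = - \frac{231842}{3}$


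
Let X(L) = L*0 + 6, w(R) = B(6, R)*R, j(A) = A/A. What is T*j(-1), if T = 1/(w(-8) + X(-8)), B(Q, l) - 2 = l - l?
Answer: -⅒ ≈ -0.10000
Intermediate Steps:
B(Q, l) = 2 (B(Q, l) = 2 + (l - l) = 2 + 0 = 2)
j(A) = 1
w(R) = 2*R
X(L) = 6 (X(L) = 0 + 6 = 6)
T = -⅒ (T = 1/(2*(-8) + 6) = 1/(-16 + 6) = 1/(-10) = -⅒ ≈ -0.10000)
T*j(-1) = -⅒*1 = -⅒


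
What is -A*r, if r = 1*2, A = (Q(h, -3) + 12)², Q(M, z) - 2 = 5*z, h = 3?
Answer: -2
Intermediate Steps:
Q(M, z) = 2 + 5*z
A = 1 (A = ((2 + 5*(-3)) + 12)² = ((2 - 15) + 12)² = (-13 + 12)² = (-1)² = 1)
r = 2
-A*r = -2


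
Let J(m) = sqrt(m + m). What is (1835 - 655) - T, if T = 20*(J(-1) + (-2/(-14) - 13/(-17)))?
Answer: 138260/119 - 20*I*sqrt(2) ≈ 1161.8 - 28.284*I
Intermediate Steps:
J(m) = sqrt(2)*sqrt(m) (J(m) = sqrt(2*m) = sqrt(2)*sqrt(m))
T = 2160/119 + 20*I*sqrt(2) (T = 20*(sqrt(2)*sqrt(-1) + (-2/(-14) - 13/(-17))) = 20*(sqrt(2)*I + (-2*(-1/14) - 13*(-1/17))) = 20*(I*sqrt(2) + (1/7 + 13/17)) = 20*(I*sqrt(2) + 108/119) = 20*(108/119 + I*sqrt(2)) = 2160/119 + 20*I*sqrt(2) ≈ 18.151 + 28.284*I)
(1835 - 655) - T = (1835 - 655) - (2160/119 + 20*I*sqrt(2)) = 1180 + (-2160/119 - 20*I*sqrt(2)) = 138260/119 - 20*I*sqrt(2)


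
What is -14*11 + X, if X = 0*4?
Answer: -154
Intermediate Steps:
X = 0
-14*11 + X = -14*11 + 0 = -154 + 0 = -154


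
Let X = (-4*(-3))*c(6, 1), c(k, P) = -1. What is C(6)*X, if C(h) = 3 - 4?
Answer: 12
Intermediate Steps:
C(h) = -1
X = -12 (X = -4*(-3)*(-1) = 12*(-1) = -12)
C(6)*X = -1*(-12) = 12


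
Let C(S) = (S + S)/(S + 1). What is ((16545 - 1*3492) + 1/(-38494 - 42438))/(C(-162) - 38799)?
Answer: -34016253719/101105353116 ≈ -0.33644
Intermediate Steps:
C(S) = 2*S/(1 + S) (C(S) = (2*S)/(1 + S) = 2*S/(1 + S))
((16545 - 1*3492) + 1/(-38494 - 42438))/(C(-162) - 38799) = ((16545 - 1*3492) + 1/(-38494 - 42438))/(2*(-162)/(1 - 162) - 38799) = ((16545 - 3492) + 1/(-80932))/(2*(-162)/(-161) - 38799) = (13053 - 1/80932)/(2*(-162)*(-1/161) - 38799) = 1056405395/(80932*(324/161 - 38799)) = 1056405395/(80932*(-6246315/161)) = (1056405395/80932)*(-161/6246315) = -34016253719/101105353116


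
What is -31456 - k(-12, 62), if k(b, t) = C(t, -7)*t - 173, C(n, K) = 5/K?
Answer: -218671/7 ≈ -31239.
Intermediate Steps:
k(b, t) = -173 - 5*t/7 (k(b, t) = (5/(-7))*t - 173 = (5*(-1/7))*t - 173 = -5*t/7 - 173 = -173 - 5*t/7)
-31456 - k(-12, 62) = -31456 - (-173 - 5/7*62) = -31456 - (-173 - 310/7) = -31456 - 1*(-1521/7) = -31456 + 1521/7 = -218671/7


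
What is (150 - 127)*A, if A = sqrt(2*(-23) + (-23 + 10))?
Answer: 23*I*sqrt(59) ≈ 176.67*I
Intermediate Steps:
A = I*sqrt(59) (A = sqrt(-46 - 13) = sqrt(-59) = I*sqrt(59) ≈ 7.6811*I)
(150 - 127)*A = (150 - 127)*(I*sqrt(59)) = 23*(I*sqrt(59)) = 23*I*sqrt(59)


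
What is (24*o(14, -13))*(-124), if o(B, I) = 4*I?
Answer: 154752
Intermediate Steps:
(24*o(14, -13))*(-124) = (24*(4*(-13)))*(-124) = (24*(-52))*(-124) = -1248*(-124) = 154752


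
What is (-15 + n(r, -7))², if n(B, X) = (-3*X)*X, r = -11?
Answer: 26244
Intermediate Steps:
n(B, X) = -3*X²
(-15 + n(r, -7))² = (-15 - 3*(-7)²)² = (-15 - 3*49)² = (-15 - 147)² = (-162)² = 26244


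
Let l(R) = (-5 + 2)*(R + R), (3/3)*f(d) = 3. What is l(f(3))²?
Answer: 324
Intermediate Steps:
f(d) = 3
l(R) = -6*R
l(f(3))² = (-6*3)² = (-18)² = 324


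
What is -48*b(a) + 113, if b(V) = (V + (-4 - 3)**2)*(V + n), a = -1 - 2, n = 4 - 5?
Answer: 8945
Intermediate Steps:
n = -1
a = -3
b(V) = (-1 + V)*(49 + V) (b(V) = (V + (-4 - 3)**2)*(V - 1) = (V + (-7)**2)*(-1 + V) = (V + 49)*(-1 + V) = (49 + V)*(-1 + V) = (-1 + V)*(49 + V))
-48*b(a) + 113 = -48*(-49 + (-3)**2 + 48*(-3)) + 113 = -48*(-49 + 9 - 144) + 113 = -48*(-184) + 113 = 8832 + 113 = 8945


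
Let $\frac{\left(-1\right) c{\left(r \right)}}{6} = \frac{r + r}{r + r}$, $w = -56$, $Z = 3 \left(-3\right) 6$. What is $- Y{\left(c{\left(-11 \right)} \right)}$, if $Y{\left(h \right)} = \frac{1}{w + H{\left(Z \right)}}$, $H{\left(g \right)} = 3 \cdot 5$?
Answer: $\frac{1}{41} \approx 0.02439$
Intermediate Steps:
$Z = -54$ ($Z = \left(-9\right) 6 = -54$)
$H{\left(g \right)} = 15$
$c{\left(r \right)} = -6$ ($c{\left(r \right)} = - 6 \frac{r + r}{r + r} = - 6 \frac{2 r}{2 r} = - 6 \cdot 2 r \frac{1}{2 r} = \left(-6\right) 1 = -6$)
$Y{\left(h \right)} = - \frac{1}{41}$ ($Y{\left(h \right)} = \frac{1}{-56 + 15} = \frac{1}{-41} = - \frac{1}{41}$)
$- Y{\left(c{\left(-11 \right)} \right)} = \left(-1\right) \left(- \frac{1}{41}\right) = \frac{1}{41}$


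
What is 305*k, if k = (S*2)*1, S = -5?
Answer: -3050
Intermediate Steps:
k = -10 (k = -5*2*1 = -10*1 = -10)
305*k = 305*(-10) = -3050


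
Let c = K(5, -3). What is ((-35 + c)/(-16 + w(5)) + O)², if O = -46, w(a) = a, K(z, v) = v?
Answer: 219024/121 ≈ 1810.1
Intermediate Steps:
c = -3
((-35 + c)/(-16 + w(5)) + O)² = ((-35 - 3)/(-16 + 5) - 46)² = (-38/(-11) - 46)² = (-38*(-1/11) - 46)² = (38/11 - 46)² = (-468/11)² = 219024/121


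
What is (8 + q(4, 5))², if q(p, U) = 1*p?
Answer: 144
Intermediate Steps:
q(p, U) = p
(8 + q(4, 5))² = (8 + 4)² = 12² = 144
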